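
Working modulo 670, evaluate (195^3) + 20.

(195)^3 ≡ 655 (mod 670)
655 + 20 = 675 ≡ 5 (mod 670)

5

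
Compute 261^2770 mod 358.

By square-and-multiply:
2770 in binary is 101011010010, i.e. 2770 = 2048 + 512 + 128 + 64 + 16 + 2.
261^1 ≡ 261 (mod 358)
261^2 ≡ 261^2 = 68121 ≡ 101 (mod 358)
261^4 ≡ 101^2 = 10201 ≡ 177 (mod 358)
261^8 ≡ 177^2 = 31329 ≡ 183 (mod 358)
261^16 ≡ 183^2 = 33489 ≡ 195 (mod 358)
261^32 ≡ 195^2 = 38025 ≡ 77 (mod 358)
261^64 ≡ 77^2 = 5929 ≡ 201 (mod 358)
261^128 ≡ 201^2 = 40401 ≡ 305 (mod 358)
261^256 ≡ 305^2 = 93025 ≡ 303 (mod 358)
261^512 ≡ 303^2 = 91809 ≡ 161 (mod 358)
261^1024 ≡ 161^2 = 25921 ≡ 145 (mod 358)
261^2048 ≡ 145^2 = 21025 ≡ 261 (mod 358)
261^2770 = 261^2048 * 261^512 * 261^128 * 261^64 * 261^16 * 261^2 ≡ 261 * 161 * 305 * 201 * 195 * 101 (mod 358).
Accumulate the product:
261 * 161 = 42021 ≡ 135
135 * 305 = 41175 ≡ 5
5 * 201 = 1005 ≡ 289
289 * 195 = 56355 ≡ 149
149 * 101 = 15049 ≡ 13

13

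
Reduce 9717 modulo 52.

45

9717 = 186·52 + 45, so 9717 ≡ 45 (mod 52).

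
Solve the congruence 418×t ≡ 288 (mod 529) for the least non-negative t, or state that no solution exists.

gcd(418, 529) = 1, so a unique solution mod 529 exists.
418⁻¹ ≡ 305 (mod 529).
t ≡ 305×288 ≡ 26 (mod 529).

26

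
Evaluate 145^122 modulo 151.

39

122 in binary is 1111010, i.e. 122 = 64 + 32 + 16 + 8 + 2.
145^1 ≡ 145 (mod 151)
145^2 ≡ 145^2 = 21025 ≡ 36 (mod 151)
145^4 ≡ 36^2 = 1296 ≡ 88 (mod 151)
145^8 ≡ 88^2 = 7744 ≡ 43 (mod 151)
145^16 ≡ 43^2 = 1849 ≡ 37 (mod 151)
145^32 ≡ 37^2 = 1369 ≡ 10 (mod 151)
145^64 ≡ 10^2 = 100 (mod 151)
145^122 = 145^64 × 145^32 × 145^16 × 145^8 × 145^2 ≡ 100 × 10 × 37 × 43 × 36 (mod 151).
Accumulate the product:
100 × 10 = 1000 ≡ 94
94 × 37 = 3478 ≡ 5
5 × 43 = 215 ≡ 64
64 × 36 = 2304 ≡ 39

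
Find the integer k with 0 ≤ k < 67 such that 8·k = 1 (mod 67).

By the extended Euclidean algorithm:
67 = 8*8 + 3
8 = 2*3 + 2
3 = 1*2 + 1
2 = 2*1 + 0
gcd(8, 67) = 1, so the inverse exists.
Back-substitute for 1:
1 = 1*3 − 1*2
  = −1*8 + 3*3
  = 3*67 − 25*8
So 8⁻¹ ≡ −25 ≡ 42 (mod 67).

42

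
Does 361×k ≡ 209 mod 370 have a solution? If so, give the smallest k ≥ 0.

59

gcd(361, 370) = 1, so a unique solution mod 370 exists.
361⁻¹ ≡ 41 (mod 370).
k ≡ 41×209 ≡ 59 (mod 370).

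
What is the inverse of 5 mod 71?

By the extended Euclidean algorithm:
71 = 14·5 + 1
5 = 5·1 + 0
gcd(5, 71) = 1, so the inverse exists.
Bézout: 1 = 1·71 − 14·5.
So 5⁻¹ ≡ −14 ≡ 57 (mod 71).

57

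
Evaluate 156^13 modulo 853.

Compute successive squares:
13 in binary is 1101, i.e. 13 = 8 + 4 + 1.
156^1 ≡ 156 (mod 853)
156^2 ≡ 156^2 = 24336 ≡ 452 (mod 853)
156^4 ≡ 452^2 = 204304 ≡ 437 (mod 853)
156^8 ≡ 437^2 = 190969 ≡ 750 (mod 853)
156^13 = 156^8 * 156^4 * 156^1 ≡ 750 * 437 * 156 (mod 853).
Accumulate the product:
750 * 437 = 327750 ≡ 198
198 * 156 = 30888 ≡ 180

180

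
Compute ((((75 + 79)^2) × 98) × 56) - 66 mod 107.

40

75 + 79 = 154 ≡ 47 (mod 107)
(47)^2 ≡ 69 (mod 107)
69 × 98 = 6762 ≡ 21 (mod 107)
21 × 56 = 1176 ≡ 106 (mod 107)
106 - 66 = 40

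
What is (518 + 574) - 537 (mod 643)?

555

518 + 574 = 1092 ≡ 449 (mod 643)
449 - 537 = -88 ≡ 555 (mod 643)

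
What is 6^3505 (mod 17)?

6

6^1 ≡ 6 (mod 17)
6^2 ≡ 6^2 = 36 ≡ 2 (mod 17)
6^4 ≡ 2^2 = 4 (mod 17)
6^8 ≡ 4^2 = 16 (mod 17)
6^16 ≡ 16^2 = 256 ≡ 1 (mod 17)
6^32 ≡ 1^2 = 1 (mod 17)
6^64 ≡ 1^2 = 1 (mod 17)
6^128 ≡ 1^2 = 1 (mod 17)
6^256 ≡ 1^2 = 1 (mod 17)
6^512 ≡ 1^2 = 1 (mod 17)
6^1024 ≡ 1^2 = 1 (mod 17)
6^2048 ≡ 1^2 = 1 (mod 17)
6^3505 = 6^2048 · 6^1024 · 6^256 · 6^128 · 6^32 · 6^16 · 6^1 ≡ 1 · 1 · 1 · 1 · 1 · 1 · 6 (mod 17).
Accumulate the product:
1 · 1 = 1
1 · 1 = 1
1 · 1 = 1
1 · 1 = 1
1 · 1 = 1
1 · 6 = 6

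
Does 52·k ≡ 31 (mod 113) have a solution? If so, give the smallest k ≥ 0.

gcd(52, 113) = 1, so a unique solution mod 113 exists.
52⁻¹ ≡ 50 (mod 113).
k ≡ 50·31 ≡ 81 (mod 113).

81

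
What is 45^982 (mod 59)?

17

Compute successive squares:
982 in binary is 1111010110, i.e. 982 = 512 + 256 + 128 + 64 + 16 + 4 + 2.
45^1 ≡ 45 (mod 59)
45^2 ≡ 45^2 = 2025 ≡ 19 (mod 59)
45^4 ≡ 19^2 = 361 ≡ 7 (mod 59)
45^8 ≡ 7^2 = 49 (mod 59)
45^16 ≡ 49^2 = 2401 ≡ 41 (mod 59)
45^32 ≡ 41^2 = 1681 ≡ 29 (mod 59)
45^64 ≡ 29^2 = 841 ≡ 15 (mod 59)
45^128 ≡ 15^2 = 225 ≡ 48 (mod 59)
45^256 ≡ 48^2 = 2304 ≡ 3 (mod 59)
45^512 ≡ 3^2 = 9 (mod 59)
45^982 = 45^512 · 45^256 · 45^128 · 45^64 · 45^16 · 45^4 · 45^2 ≡ 9 · 3 · 48 · 15 · 41 · 7 · 19 (mod 59).
Accumulate the product:
9 · 3 = 27
27 · 48 = 1296 ≡ 57
57 · 15 = 855 ≡ 29
29 · 41 = 1189 ≡ 9
9 · 7 = 63 ≡ 4
4 · 19 = 76 ≡ 17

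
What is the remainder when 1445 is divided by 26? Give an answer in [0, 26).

15

1445 = 55×26 + 15, so 1445 ≡ 15 (mod 26).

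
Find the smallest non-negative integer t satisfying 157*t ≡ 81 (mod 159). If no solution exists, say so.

gcd(157, 159) = 1, so a unique solution mod 159 exists.
157⁻¹ ≡ 79 (mod 159).
t ≡ 79*81 ≡ 39 (mod 159).

39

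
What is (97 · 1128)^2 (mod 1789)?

75

97 · 1128 = 109416 ≡ 287 (mod 1789)
(287)^2 ≡ 75 (mod 1789)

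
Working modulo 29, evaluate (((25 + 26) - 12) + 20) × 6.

6

25 + 26 = 51 ≡ 22 (mod 29)
22 - 12 = 10
10 + 20 = 30 ≡ 1 (mod 29)
1 × 6 = 6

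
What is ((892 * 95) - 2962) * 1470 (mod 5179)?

3891

892 * 95 = 84740 ≡ 1876 (mod 5179)
1876 - 2962 = -1086 ≡ 4093 (mod 5179)
4093 * 1470 = 6016710 ≡ 3891 (mod 5179)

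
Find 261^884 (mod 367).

81

Compute successive squares:
261^1 ≡ 261 (mod 367)
261^2 ≡ 261^2 = 68121 ≡ 226 (mod 367)
261^4 ≡ 226^2 = 51076 ≡ 63 (mod 367)
261^8 ≡ 63^2 = 3969 ≡ 299 (mod 367)
261^16 ≡ 299^2 = 89401 ≡ 220 (mod 367)
261^32 ≡ 220^2 = 48400 ≡ 323 (mod 367)
261^64 ≡ 323^2 = 104329 ≡ 101 (mod 367)
261^128 ≡ 101^2 = 10201 ≡ 292 (mod 367)
261^256 ≡ 292^2 = 85264 ≡ 120 (mod 367)
261^512 ≡ 120^2 = 14400 ≡ 87 (mod 367)
261^884 = 261^512 * 261^256 * 261^64 * 261^32 * 261^16 * 261^4 ≡ 87 * 120 * 101 * 323 * 220 * 63 (mod 367).
Accumulate the product:
87 * 120 = 10440 ≡ 164
164 * 101 = 16564 ≡ 49
49 * 323 = 15827 ≡ 46
46 * 220 = 10120 ≡ 211
211 * 63 = 13293 ≡ 81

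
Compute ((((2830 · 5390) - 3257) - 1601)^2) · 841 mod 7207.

5927

2830 · 5390 = 15253700 ≡ 3688 (mod 7207)
3688 - 3257 = 431
431 - 1601 = -1170 ≡ 6037 (mod 7207)
(6037)^2 ≡ 6777 (mod 7207)
6777 · 841 = 5699457 ≡ 5927 (mod 7207)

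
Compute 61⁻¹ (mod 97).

By the extended Euclidean algorithm:
97 = 1*61 + 36
61 = 1*36 + 25
36 = 1*25 + 11
25 = 2*11 + 3
11 = 3*3 + 2
3 = 1*2 + 1
2 = 2*1 + 0
gcd(61, 97) = 1, so the inverse exists.
Bézout: 1 = −22*97 + 35*61.
So 61⁻¹ ≡ 35 (mod 97).

35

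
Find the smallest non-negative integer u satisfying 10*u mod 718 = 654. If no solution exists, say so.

gcd(10, 718) = 2, and 2 | 654, so solutions exist.
Divide through by 2: 5*u ≡ 327 mod 359.
5⁻¹ ≡ 72 (mod 359).
u ≡ 72*327 ≡ 209 (mod 359).
The smallest non-negative solution is u = 209.

209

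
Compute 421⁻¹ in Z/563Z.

337

Apply the Euclidean algorithm and back-substitute:
563 = 1*421 + 142
421 = 2*142 + 137
142 = 1*137 + 5
137 = 27*5 + 2
5 = 2*2 + 1
2 = 2*1 + 0
gcd(421, 563) = 1, so the inverse exists.
Back-substitute for 1:
1 = 1*5 − 2*2
  = −2*137 + 55*5
  = 55*142 − 57*137
  = −57*421 + 169*142
  = 169*563 − 226*421
So 421⁻¹ ≡ −226 ≡ 337 (mod 563).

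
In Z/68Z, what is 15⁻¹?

59

68 = 4·15 + 8
15 = 1·8 + 7
8 = 1·7 + 1
7 = 7·1 + 0
gcd(15, 68) = 1, so the inverse exists.
Back-substitute for 1:
1 = 1·8 − 1·7
  = −1·15 + 2·8
  = 2·68 − 9·15
So 15⁻¹ ≡ −9 ≡ 59 (mod 68).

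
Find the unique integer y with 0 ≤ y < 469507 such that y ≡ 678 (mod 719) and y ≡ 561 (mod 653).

719⁻¹ mod 653: 719·188 ≡ 1 (mod 653), so 719⁻¹ ≡ 188.
y = 678 + 719·((561 − 678)·188 mod 653) = 678 + 719·206 = 148792.
Check: 148792 mod 719 = 678, 148792 mod 653 = 561. ✓

148792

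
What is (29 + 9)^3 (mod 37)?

29 + 9 = 38 ≡ 1 (mod 37)
(1)^3 ≡ 1 (mod 37)

1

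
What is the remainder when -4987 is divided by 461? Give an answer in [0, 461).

-4987 = -11*461 + 84, so -4987 ≡ 84 (mod 461).

84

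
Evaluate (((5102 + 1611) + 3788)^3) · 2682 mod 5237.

5102 + 1611 = 6713 ≡ 1476 (mod 5237)
1476 + 3788 = 5264 ≡ 27 (mod 5237)
(27)^3 ≡ 3972 (mod 5237)
3972 · 2682 = 10652904 ≡ 846 (mod 5237)

846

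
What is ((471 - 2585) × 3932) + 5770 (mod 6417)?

3537

471 - 2585 = -2114 ≡ 4303 (mod 6417)
4303 × 3932 = 16919396 ≡ 4184 (mod 6417)
4184 + 5770 = 9954 ≡ 3537 (mod 6417)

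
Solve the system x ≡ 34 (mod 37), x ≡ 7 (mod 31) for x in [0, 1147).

37⁻¹ mod 31: 37*26 ≡ 1 (mod 31), so 37⁻¹ ≡ 26.
x = 34 + 37*((7 − 34)*26 mod 31) = 34 + 37*11 = 441.

441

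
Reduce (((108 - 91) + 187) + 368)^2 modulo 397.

108 - 91 = 17
17 + 187 = 204
204 + 368 = 572 ≡ 175 (mod 397)
(175)^2 ≡ 56 (mod 397)

56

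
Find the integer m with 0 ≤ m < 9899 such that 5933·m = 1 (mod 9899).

9899 = 1×5933 + 3966
5933 = 1×3966 + 1967
3966 = 2×1967 + 32
1967 = 61×32 + 15
32 = 2×15 + 2
15 = 7×2 + 1
2 = 2×1 + 0
gcd(5933, 9899) = 1, so the inverse exists.
Back-substitute for 1:
1 = 1×15 − 7×2
  = −7×32 + 15×15
  = 15×1967 − 922×32
  = −922×3966 + 1859×1967
  = 1859×5933 − 2781×3966
  = −2781×9899 + 4640×5933
So 5933⁻¹ ≡ 4640 (mod 9899).

4640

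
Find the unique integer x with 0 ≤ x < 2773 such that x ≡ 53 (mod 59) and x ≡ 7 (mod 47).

289

59⁻¹ mod 47: 59×4 ≡ 1 (mod 47), so 59⁻¹ ≡ 4.
x = 53 + 59×((7 − 53)×4 mod 47) = 53 + 59×4 = 289.
Check: 289 mod 59 = 53, 289 mod 47 = 7. ✓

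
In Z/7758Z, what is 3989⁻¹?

By the extended Euclidean algorithm:
7758 = 1*3989 + 3769
3989 = 1*3769 + 220
3769 = 17*220 + 29
220 = 7*29 + 17
29 = 1*17 + 12
17 = 1*12 + 5
12 = 2*5 + 2
5 = 2*2 + 1
2 = 2*1 + 0
gcd(3989, 7758) = 1, so the inverse exists.
Bézout: 1 = −1650*7758 + 3209*3989.
So 3989⁻¹ ≡ 3209 (mod 7758).

3209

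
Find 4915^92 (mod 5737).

4747

Compute successive squares:
92 in binary is 1011100, i.e. 92 = 64 + 16 + 8 + 4.
4915^1 ≡ 4915 (mod 5737)
4915^2 ≡ 4915^2 = 24157225 ≡ 4455 (mod 5737)
4915^4 ≡ 4455^2 = 19847025 ≡ 2742 (mod 5737)
4915^8 ≡ 2742^2 = 7518564 ≡ 3094 (mod 5737)
4915^16 ≡ 3094^2 = 9572836 ≡ 3520 (mod 5737)
4915^32 ≡ 3520^2 = 12390400 ≡ 4217 (mod 5737)
4915^64 ≡ 4217^2 = 17783089 ≡ 4126 (mod 5737)
4915^92 = 4915^64 · 4915^16 · 4915^8 · 4915^4 ≡ 4126 · 3520 · 3094 · 2742 (mod 5737).
Accumulate the product:
4126 · 3520 = 14523520 ≡ 3173
3173 · 3094 = 9817262 ≡ 1255
1255 · 2742 = 3441210 ≡ 4747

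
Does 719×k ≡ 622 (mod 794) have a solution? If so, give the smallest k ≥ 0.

gcd(719, 794) = 1, so a unique solution mod 794 exists.
719⁻¹ ≡ 307 (mod 794).
k ≡ 307×622 ≡ 394 (mod 794).

394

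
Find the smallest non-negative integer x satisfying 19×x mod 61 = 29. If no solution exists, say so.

24

gcd(19, 61) = 1, so a unique solution mod 61 exists.
19⁻¹ ≡ 45 (mod 61).
x ≡ 45×29 ≡ 24 (mod 61).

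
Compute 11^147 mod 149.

122

147 in binary is 10010011, i.e. 147 = 128 + 16 + 2 + 1.
11^1 ≡ 11 (mod 149)
11^2 ≡ 11^2 = 121 (mod 149)
11^4 ≡ 121^2 = 14641 ≡ 39 (mod 149)
11^8 ≡ 39^2 = 1521 ≡ 31 (mod 149)
11^16 ≡ 31^2 = 961 ≡ 67 (mod 149)
11^32 ≡ 67^2 = 4489 ≡ 19 (mod 149)
11^64 ≡ 19^2 = 361 ≡ 63 (mod 149)
11^128 ≡ 63^2 = 3969 ≡ 95 (mod 149)
11^147 = 11^128 · 11^16 · 11^2 · 11^1 ≡ 95 · 67 · 121 · 11 (mod 149).
Accumulate the product:
95 · 67 = 6365 ≡ 107
107 · 121 = 12947 ≡ 133
133 · 11 = 1463 ≡ 122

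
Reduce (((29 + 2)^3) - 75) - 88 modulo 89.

80

29 + 2 = 31
(31)^3 ≡ 65 (mod 89)
65 - 75 = -10 ≡ 79 (mod 89)
79 - 88 = -9 ≡ 80 (mod 89)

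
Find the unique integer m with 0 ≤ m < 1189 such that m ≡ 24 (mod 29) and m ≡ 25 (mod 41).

517

29⁻¹ mod 41: 29×17 ≡ 1 (mod 41), so 29⁻¹ ≡ 17.
m = 24 + 29×((25 − 24)×17 mod 41) = 24 + 29×17 = 517.
Check: 517 mod 29 = 24, 517 mod 41 = 25. ✓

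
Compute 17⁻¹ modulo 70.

33

70 = 4*17 + 2
17 = 8*2 + 1
2 = 2*1 + 0
gcd(17, 70) = 1, so the inverse exists.
Bézout: 1 = −8*70 + 33*17.
So 17⁻¹ ≡ 33 (mod 70).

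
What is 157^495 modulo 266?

157^1 ≡ 157 (mod 266)
157^2 ≡ 157^2 = 24649 ≡ 177 (mod 266)
157^4 ≡ 177^2 = 31329 ≡ 207 (mod 266)
157^8 ≡ 207^2 = 42849 ≡ 23 (mod 266)
157^16 ≡ 23^2 = 529 ≡ 263 (mod 266)
157^32 ≡ 263^2 = 69169 ≡ 9 (mod 266)
157^64 ≡ 9^2 = 81 (mod 266)
157^128 ≡ 81^2 = 6561 ≡ 177 (mod 266)
157^256 ≡ 177^2 = 31329 ≡ 207 (mod 266)
157^495 = 157^256 · 157^128 · 157^64 · 157^32 · 157^8 · 157^4 · 157^2 · 157^1 ≡ 207 · 177 · 81 · 9 · 23 · 207 · 177 · 157 (mod 266).
Accumulate the product:
207 · 177 = 36639 ≡ 197
197 · 81 = 15957 ≡ 263
263 · 9 = 2367 ≡ 239
239 · 23 = 5497 ≡ 177
177 · 207 = 36639 ≡ 197
197 · 177 = 34869 ≡ 23
23 · 157 = 3611 ≡ 153

153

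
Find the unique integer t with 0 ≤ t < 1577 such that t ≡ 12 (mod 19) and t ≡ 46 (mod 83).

19⁻¹ mod 83: 19×35 ≡ 1 (mod 83), so 19⁻¹ ≡ 35.
t = 12 + 19×((46 − 12)×35 mod 83) = 12 + 19×28 = 544.
Check: 544 mod 19 = 12, 544 mod 83 = 46. ✓

544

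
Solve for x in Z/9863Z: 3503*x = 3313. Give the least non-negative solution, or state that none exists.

gcd(3503, 9863) = 1, so a unique solution mod 9863 exists.
3503⁻¹ ≡ 6214 (mod 9863).
x ≡ 6214*3313 ≡ 2901 (mod 9863).

2901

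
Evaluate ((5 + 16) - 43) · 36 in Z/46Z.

5 + 16 = 21
21 - 43 = -22 ≡ 24 (mod 46)
24 · 36 = 864 ≡ 36 (mod 46)

36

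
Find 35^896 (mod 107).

896 in binary is 1110000000, i.e. 896 = 512 + 256 + 128.
35^1 ≡ 35 (mod 107)
35^2 ≡ 35^2 = 1225 ≡ 48 (mod 107)
35^4 ≡ 48^2 = 2304 ≡ 57 (mod 107)
35^8 ≡ 57^2 = 3249 ≡ 39 (mod 107)
35^16 ≡ 39^2 = 1521 ≡ 23 (mod 107)
35^32 ≡ 23^2 = 529 ≡ 101 (mod 107)
35^64 ≡ 101^2 = 10201 ≡ 36 (mod 107)
35^128 ≡ 36^2 = 1296 ≡ 12 (mod 107)
35^256 ≡ 12^2 = 144 ≡ 37 (mod 107)
35^512 ≡ 37^2 = 1369 ≡ 85 (mod 107)
35^896 = 35^512 * 35^256 * 35^128 ≡ 85 * 37 * 12 (mod 107).
Accumulate the product:
85 * 37 = 3145 ≡ 42
42 * 12 = 504 ≡ 76

76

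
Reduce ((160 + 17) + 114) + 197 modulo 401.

87

160 + 17 = 177
177 + 114 = 291
291 + 197 = 488 ≡ 87 (mod 401)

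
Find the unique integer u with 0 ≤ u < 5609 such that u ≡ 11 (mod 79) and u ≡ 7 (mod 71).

2776

79⁻¹ mod 71: 79*9 ≡ 1 (mod 71), so 79⁻¹ ≡ 9.
u = 11 + 79*((7 − 11)*9 mod 71) = 11 + 79*35 = 2776.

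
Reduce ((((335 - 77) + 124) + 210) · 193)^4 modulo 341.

111

335 - 77 = 258
258 + 124 = 382 ≡ 41 (mod 341)
41 + 210 = 251
251 · 193 = 48443 ≡ 21 (mod 341)
(21)^4 ≡ 111 (mod 341)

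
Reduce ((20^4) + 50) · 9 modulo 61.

(20)^4 ≡ 58 (mod 61)
58 + 50 = 108 ≡ 47 (mod 61)
47 · 9 = 423 ≡ 57 (mod 61)

57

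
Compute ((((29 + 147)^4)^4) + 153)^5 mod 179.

89

29 + 147 = 176
(176)^4 ≡ 81 (mod 179)
(81)^4 ≡ 85 (mod 179)
85 + 153 = 238 ≡ 59 (mod 179)
(59)^5 ≡ 89 (mod 179)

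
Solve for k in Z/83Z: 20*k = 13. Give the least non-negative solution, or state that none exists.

38

gcd(20, 83) = 1, so a unique solution mod 83 exists.
20⁻¹ ≡ 54 (mod 83).
k ≡ 54*13 ≡ 38 (mod 83).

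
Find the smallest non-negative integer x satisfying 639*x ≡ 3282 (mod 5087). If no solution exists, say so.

3492

gcd(639, 5087) = 1, so a unique solution mod 5087 exists.
639⁻¹ ≡ 3256 (mod 5087).
x ≡ 3256*3282 ≡ 3492 (mod 5087).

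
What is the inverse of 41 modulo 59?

36

By the extended Euclidean algorithm:
59 = 1*41 + 18
41 = 2*18 + 5
18 = 3*5 + 3
5 = 1*3 + 2
3 = 1*2 + 1
2 = 2*1 + 0
gcd(41, 59) = 1, so the inverse exists.
Back-substitute for 1:
1 = 1*3 − 1*2
  = −1*5 + 2*3
  = 2*18 − 7*5
  = −7*41 + 16*18
  = 16*59 − 23*41
So 41⁻¹ ≡ −23 ≡ 36 (mod 59).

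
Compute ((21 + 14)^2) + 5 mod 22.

20

21 + 14 = 35 ≡ 13 (mod 22)
(13)^2 ≡ 15 (mod 22)
15 + 5 = 20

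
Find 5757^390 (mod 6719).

1824

By square-and-multiply:
390 in binary is 110000110, i.e. 390 = 256 + 128 + 4 + 2.
5757^1 ≡ 5757 (mod 6719)
5757^2 ≡ 5757^2 = 33143049 ≡ 4941 (mod 6719)
5757^4 ≡ 4941^2 = 24413481 ≡ 3354 (mod 6719)
5757^8 ≡ 3354^2 = 11249316 ≡ 1710 (mod 6719)
5757^16 ≡ 1710^2 = 2924100 ≡ 1335 (mod 6719)
5757^32 ≡ 1335^2 = 1782225 ≡ 1690 (mod 6719)
5757^64 ≡ 1690^2 = 2856100 ≡ 525 (mod 6719)
5757^128 ≡ 525^2 = 275625 ≡ 146 (mod 6719)
5757^256 ≡ 146^2 = 21316 ≡ 1159 (mod 6719)
5757^390 = 5757^256 * 5757^128 * 5757^4 * 5757^2 ≡ 1159 * 146 * 3354 * 4941 (mod 6719).
Accumulate the product:
1159 * 146 = 169214 ≡ 1239
1239 * 3354 = 4155606 ≡ 3264
3264 * 4941 = 16127424 ≡ 1824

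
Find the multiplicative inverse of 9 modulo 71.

8

By the extended Euclidean algorithm:
71 = 7*9 + 8
9 = 1*8 + 1
8 = 8*1 + 0
gcd(9, 71) = 1, so the inverse exists.
Back-substitute for 1:
1 = 1*9 − 1*8
  = −1*71 + 8*9
So 9⁻¹ ≡ 8 (mod 71).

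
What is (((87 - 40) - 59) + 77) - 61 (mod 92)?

4

87 - 40 = 47
47 - 59 = -12 ≡ 80 (mod 92)
80 + 77 = 157 ≡ 65 (mod 92)
65 - 61 = 4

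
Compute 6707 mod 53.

6707 = 126×53 + 29, so 6707 ≡ 29 (mod 53).

29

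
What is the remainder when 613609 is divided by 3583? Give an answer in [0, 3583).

916

613609 = 171·3583 + 916, so 613609 ≡ 916 (mod 3583).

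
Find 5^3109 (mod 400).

Compute successive squares:
5^1 ≡ 5 (mod 400)
5^2 ≡ 5^2 = 25 (mod 400)
5^4 ≡ 25^2 = 625 ≡ 225 (mod 400)
5^8 ≡ 225^2 = 50625 ≡ 225 (mod 400)
5^16 ≡ 225^2 = 50625 ≡ 225 (mod 400)
5^32 ≡ 225^2 = 50625 ≡ 225 (mod 400)
5^64 ≡ 225^2 = 50625 ≡ 225 (mod 400)
5^128 ≡ 225^2 = 50625 ≡ 225 (mod 400)
5^256 ≡ 225^2 = 50625 ≡ 225 (mod 400)
5^512 ≡ 225^2 = 50625 ≡ 225 (mod 400)
5^1024 ≡ 225^2 = 50625 ≡ 225 (mod 400)
5^2048 ≡ 225^2 = 50625 ≡ 225 (mod 400)
5^3109 = 5^2048 * 5^1024 * 5^32 * 5^4 * 5^1 ≡ 225 * 225 * 225 * 225 * 5 (mod 400).
Accumulate the product:
225 * 225 = 50625 ≡ 225
225 * 225 = 50625 ≡ 225
225 * 225 = 50625 ≡ 225
225 * 5 = 1125 ≡ 325

325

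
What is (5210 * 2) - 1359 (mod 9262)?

9061

5210 * 2 = 10420 ≡ 1158 (mod 9262)
1158 - 1359 = -201 ≡ 9061 (mod 9262)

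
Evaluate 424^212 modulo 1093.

By square-and-multiply:
424^1 ≡ 424 (mod 1093)
424^2 ≡ 424^2 = 179776 ≡ 524 (mod 1093)
424^4 ≡ 524^2 = 274576 ≡ 233 (mod 1093)
424^8 ≡ 233^2 = 54289 ≡ 732 (mod 1093)
424^16 ≡ 732^2 = 535824 ≡ 254 (mod 1093)
424^32 ≡ 254^2 = 64516 ≡ 29 (mod 1093)
424^64 ≡ 29^2 = 841 (mod 1093)
424^128 ≡ 841^2 = 707281 ≡ 110 (mod 1093)
424^212 = 424^128 × 424^64 × 424^16 × 424^4 ≡ 110 × 841 × 254 × 233 (mod 1093).
Accumulate the product:
110 × 841 = 92510 ≡ 698
698 × 254 = 177292 ≡ 226
226 × 233 = 52658 ≡ 194

194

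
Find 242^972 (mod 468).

352

Compute successive squares:
972 in binary is 1111001100, i.e. 972 = 512 + 256 + 128 + 64 + 8 + 4.
242^1 ≡ 242 (mod 468)
242^2 ≡ 242^2 = 58564 ≡ 64 (mod 468)
242^4 ≡ 64^2 = 4096 ≡ 352 (mod 468)
242^8 ≡ 352^2 = 123904 ≡ 352 (mod 468)
242^16 ≡ 352^2 = 123904 ≡ 352 (mod 468)
242^32 ≡ 352^2 = 123904 ≡ 352 (mod 468)
242^64 ≡ 352^2 = 123904 ≡ 352 (mod 468)
242^128 ≡ 352^2 = 123904 ≡ 352 (mod 468)
242^256 ≡ 352^2 = 123904 ≡ 352 (mod 468)
242^512 ≡ 352^2 = 123904 ≡ 352 (mod 468)
242^972 = 242^512 × 242^256 × 242^128 × 242^64 × 242^8 × 242^4 ≡ 352 × 352 × 352 × 352 × 352 × 352 (mod 468).
Accumulate the product:
352 × 352 = 123904 ≡ 352
352 × 352 = 123904 ≡ 352
352 × 352 = 123904 ≡ 352
352 × 352 = 123904 ≡ 352
352 × 352 = 123904 ≡ 352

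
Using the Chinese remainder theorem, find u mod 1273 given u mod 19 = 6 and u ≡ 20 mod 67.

19⁻¹ mod 67: 19*60 ≡ 1 (mod 67), so 19⁻¹ ≡ 60.
u = 6 + 19*((20 − 6)*60 mod 67) = 6 + 19*36 = 690.

690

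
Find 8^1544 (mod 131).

59

By square-and-multiply:
8^1 ≡ 8 (mod 131)
8^2 ≡ 8^2 = 64 (mod 131)
8^4 ≡ 64^2 = 4096 ≡ 35 (mod 131)
8^8 ≡ 35^2 = 1225 ≡ 46 (mod 131)
8^16 ≡ 46^2 = 2116 ≡ 20 (mod 131)
8^32 ≡ 20^2 = 400 ≡ 7 (mod 131)
8^64 ≡ 7^2 = 49 (mod 131)
8^128 ≡ 49^2 = 2401 ≡ 43 (mod 131)
8^256 ≡ 43^2 = 1849 ≡ 15 (mod 131)
8^512 ≡ 15^2 = 225 ≡ 94 (mod 131)
8^1024 ≡ 94^2 = 8836 ≡ 59 (mod 131)
8^1544 = 8^1024 · 8^512 · 8^8 ≡ 59 · 94 · 46 (mod 131).
Accumulate the product:
59 · 94 = 5546 ≡ 44
44 · 46 = 2024 ≡ 59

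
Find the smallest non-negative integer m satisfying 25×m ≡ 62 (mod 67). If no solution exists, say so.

gcd(25, 67) = 1, so a unique solution mod 67 exists.
25⁻¹ ≡ 59 (mod 67).
m ≡ 59×62 ≡ 40 (mod 67).

40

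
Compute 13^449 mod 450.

Using repeated squaring:
449 in binary is 111000001, i.e. 449 = 256 + 128 + 64 + 1.
13^1 ≡ 13 (mod 450)
13^2 ≡ 13^2 = 169 (mod 450)
13^4 ≡ 169^2 = 28561 ≡ 211 (mod 450)
13^8 ≡ 211^2 = 44521 ≡ 421 (mod 450)
13^16 ≡ 421^2 = 177241 ≡ 391 (mod 450)
13^32 ≡ 391^2 = 152881 ≡ 331 (mod 450)
13^64 ≡ 331^2 = 109561 ≡ 211 (mod 450)
13^128 ≡ 211^2 = 44521 ≡ 421 (mod 450)
13^256 ≡ 421^2 = 177241 ≡ 391 (mod 450)
13^449 = 13^256 * 13^128 * 13^64 * 13^1 ≡ 391 * 421 * 211 * 13 (mod 450).
Accumulate the product:
391 * 421 = 164611 ≡ 361
361 * 211 = 76171 ≡ 121
121 * 13 = 1573 ≡ 223

223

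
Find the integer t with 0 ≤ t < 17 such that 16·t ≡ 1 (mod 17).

Apply the Euclidean algorithm and back-substitute:
17 = 1*16 + 1
16 = 16*1 + 0
gcd(16, 17) = 1, so the inverse exists.
Bézout: 1 = 1*17 − 1*16.
So 16⁻¹ ≡ −1 ≡ 16 (mod 17).

16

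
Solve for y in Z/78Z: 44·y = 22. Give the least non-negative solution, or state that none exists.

20

gcd(44, 78) = 2, and 2 | 22, so solutions exist.
Divide through by 2: 22·y = 11 (mod 39).
22⁻¹ ≡ 16 (mod 39).
y ≡ 16·11 ≡ 20 (mod 39).
The smallest non-negative solution is y = 20.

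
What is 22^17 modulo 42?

By square-and-multiply:
17 in binary is 10001, i.e. 17 = 16 + 1.
22^1 ≡ 22 (mod 42)
22^2 ≡ 22^2 = 484 ≡ 22 (mod 42)
22^4 ≡ 22^2 = 484 ≡ 22 (mod 42)
22^8 ≡ 22^2 = 484 ≡ 22 (mod 42)
22^16 ≡ 22^2 = 484 ≡ 22 (mod 42)
22^17 = 22^16 * 22^1 ≡ 22 * 22 (mod 42).
22 * 22 = 484 ≡ 22 (mod 42).

22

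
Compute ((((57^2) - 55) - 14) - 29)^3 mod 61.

11

(57)^2 ≡ 16 (mod 61)
16 - 55 = -39 ≡ 22 (mod 61)
22 - 14 = 8
8 - 29 = -21 ≡ 40 (mod 61)
(40)^3 ≡ 11 (mod 61)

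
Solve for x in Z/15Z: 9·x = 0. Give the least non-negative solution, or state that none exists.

0

gcd(9, 15) = 3, and 3 | 0, so solutions exist.
Divide through by 3: 3·x ≡ 0 mod 5.
3⁻¹ ≡ 2 (mod 5).
x ≡ 2·0 ≡ 0 (mod 5).
The smallest non-negative solution is x = 0.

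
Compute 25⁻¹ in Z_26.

Apply the Euclidean algorithm and back-substitute:
26 = 1×25 + 1
25 = 25×1 + 0
gcd(25, 26) = 1, so the inverse exists.
Back-substitute for 1:
1 = 1×26 − 1×25
So 25⁻¹ ≡ −1 ≡ 25 (mod 26).

25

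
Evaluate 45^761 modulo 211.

53

761 in binary is 1011111001, i.e. 761 = 512 + 128 + 64 + 32 + 16 + 8 + 1.
45^1 ≡ 45 (mod 211)
45^2 ≡ 45^2 = 2025 ≡ 126 (mod 211)
45^4 ≡ 126^2 = 15876 ≡ 51 (mod 211)
45^8 ≡ 51^2 = 2601 ≡ 69 (mod 211)
45^16 ≡ 69^2 = 4761 ≡ 119 (mod 211)
45^32 ≡ 119^2 = 14161 ≡ 24 (mod 211)
45^64 ≡ 24^2 = 576 ≡ 154 (mod 211)
45^128 ≡ 154^2 = 23716 ≡ 84 (mod 211)
45^256 ≡ 84^2 = 7056 ≡ 93 (mod 211)
45^512 ≡ 93^2 = 8649 ≡ 209 (mod 211)
45^761 = 45^512 · 45^128 · 45^64 · 45^32 · 45^16 · 45^8 · 45^1 ≡ 209 · 84 · 154 · 24 · 119 · 69 · 45 (mod 211).
Accumulate the product:
209 · 84 = 17556 ≡ 43
43 · 154 = 6622 ≡ 81
81 · 24 = 1944 ≡ 45
45 · 119 = 5355 ≡ 80
80 · 69 = 5520 ≡ 34
34 · 45 = 1530 ≡ 53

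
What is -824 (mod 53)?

24

-824 = -16×53 + 24, so -824 ≡ 24 (mod 53).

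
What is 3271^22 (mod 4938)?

4189

Compute successive squares:
22 in binary is 10110, i.e. 22 = 16 + 4 + 2.
3271^1 ≡ 3271 (mod 4938)
3271^2 ≡ 3271^2 = 10699441 ≡ 3733 (mod 4938)
3271^4 ≡ 3733^2 = 13935289 ≡ 253 (mod 4938)
3271^8 ≡ 253^2 = 64009 ≡ 4753 (mod 4938)
3271^16 ≡ 4753^2 = 22591009 ≡ 4597 (mod 4938)
3271^22 = 3271^16 × 3271^4 × 3271^2 ≡ 4597 × 253 × 3733 (mod 4938).
Accumulate the product:
4597 × 253 = 1163041 ≡ 2611
2611 × 3733 = 9746863 ≡ 4189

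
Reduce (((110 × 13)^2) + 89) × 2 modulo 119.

67

110 × 13 = 1430 ≡ 2 (mod 119)
(2)^2 ≡ 4 (mod 119)
4 + 89 = 93
93 × 2 = 186 ≡ 67 (mod 119)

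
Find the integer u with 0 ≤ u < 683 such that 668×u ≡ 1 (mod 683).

683 = 1*668 + 15
668 = 44*15 + 8
15 = 1*8 + 7
8 = 1*7 + 1
7 = 7*1 + 0
gcd(668, 683) = 1, so the inverse exists.
Back-substitute for 1:
1 = 1*8 − 1*7
  = −1*15 + 2*8
  = 2*668 − 89*15
  = −89*683 + 91*668
So 668⁻¹ ≡ 91 (mod 683).

91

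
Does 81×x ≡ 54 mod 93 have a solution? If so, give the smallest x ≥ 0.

11

gcd(81, 93) = 3, and 3 | 54, so solutions exist.
Divide through by 3: 27×x = 18 (mod 31).
27⁻¹ ≡ 23 (mod 31).
x ≡ 23×18 ≡ 11 (mod 31).
The smallest non-negative solution is x = 11.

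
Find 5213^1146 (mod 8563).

217

Using repeated squaring:
1146 in binary is 10001111010, i.e. 1146 = 1024 + 64 + 32 + 16 + 8 + 2.
5213^1 ≡ 5213 (mod 8563)
5213^2 ≡ 5213^2 = 27175369 ≡ 4970 (mod 8563)
5213^4 ≡ 4970^2 = 24700900 ≡ 5208 (mod 8563)
5213^8 ≡ 5208^2 = 27123264 ≡ 4243 (mod 8563)
5213^16 ≡ 4243^2 = 18003049 ≡ 3623 (mod 8563)
5213^32 ≡ 3623^2 = 13126129 ≡ 7613 (mod 8563)
5213^64 ≡ 7613^2 = 57957769 ≡ 3385 (mod 8563)
5213^128 ≡ 3385^2 = 11458225 ≡ 931 (mod 8563)
5213^256 ≡ 931^2 = 866761 ≡ 1898 (mod 8563)
5213^512 ≡ 1898^2 = 3602404 ≡ 5944 (mod 8563)
5213^1024 ≡ 5944^2 = 35331136 ≡ 198 (mod 8563)
5213^1146 = 5213^1024 · 5213^64 · 5213^32 · 5213^16 · 5213^8 · 5213^2 ≡ 198 · 3385 · 7613 · 3623 · 4243 · 4970 (mod 8563).
Accumulate the product:
198 · 3385 = 670230 ≡ 2316
2316 · 7613 = 17631708 ≡ 491
491 · 3623 = 1778893 ≡ 6352
6352 · 4243 = 26951536 ≡ 3775
3775 · 4970 = 18761750 ≡ 217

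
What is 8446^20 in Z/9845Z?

1101

20 in binary is 10100, i.e. 20 = 16 + 4.
8446^1 ≡ 8446 (mod 9845)
8446^2 ≡ 8446^2 = 71334916 ≡ 7891 (mod 9845)
8446^4 ≡ 7891^2 = 62267881 ≡ 8101 (mod 9845)
8446^8 ≡ 8101^2 = 65626201 ≡ 9276 (mod 9845)
8446^16 ≡ 9276^2 = 86044176 ≡ 8721 (mod 9845)
8446^20 = 8446^16 * 8446^4 ≡ 8721 * 8101 (mod 9845).
8721 * 8101 = 70648821 ≡ 1101 (mod 9845).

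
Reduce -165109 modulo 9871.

-165109 = -17*9871 + 2698, so -165109 ≡ 2698 (mod 9871).

2698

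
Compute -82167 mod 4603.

-82167 = -18×4603 + 687, so -82167 ≡ 687 (mod 4603).

687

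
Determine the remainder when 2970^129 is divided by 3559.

Using repeated squaring:
129 in binary is 10000001, i.e. 129 = 128 + 1.
2970^1 ≡ 2970 (mod 3559)
2970^2 ≡ 2970^2 = 8820900 ≡ 1698 (mod 3559)
2970^4 ≡ 1698^2 = 2883204 ≡ 414 (mod 3559)
2970^8 ≡ 414^2 = 171396 ≡ 564 (mod 3559)
2970^16 ≡ 564^2 = 318096 ≡ 1345 (mod 3559)
2970^32 ≡ 1345^2 = 1809025 ≡ 1053 (mod 3559)
2970^64 ≡ 1053^2 = 1108809 ≡ 1960 (mod 3559)
2970^128 ≡ 1960^2 = 3841600 ≡ 1439 (mod 3559)
2970^129 = 2970^128 · 2970^1 ≡ 1439 · 2970 (mod 3559).
1439 · 2970 = 4273830 ≡ 3030 (mod 3559).

3030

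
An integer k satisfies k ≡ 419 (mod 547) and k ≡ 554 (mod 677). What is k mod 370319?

547⁻¹ mod 677: 547·276 ≡ 1 (mod 677), so 547⁻¹ ≡ 276.
k = 419 + 547·((554 − 419)·276 mod 677) = 419 + 547·25 = 14094.

14094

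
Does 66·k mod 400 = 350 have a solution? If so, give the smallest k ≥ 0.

175

gcd(66, 400) = 2, and 2 | 350, so solutions exist.
Divide through by 2: 33·k = 175 (mod 200).
33⁻¹ ≡ 97 (mod 200).
k ≡ 97·175 ≡ 175 (mod 200).
The smallest non-negative solution is k = 175.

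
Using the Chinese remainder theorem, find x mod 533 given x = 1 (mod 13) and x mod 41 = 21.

13⁻¹ mod 41: 13·19 ≡ 1 (mod 41), so 13⁻¹ ≡ 19.
x = 1 + 13·((21 − 1)·19 mod 41) = 1 + 13·11 = 144.
Check: 144 mod 13 = 1, 144 mod 41 = 21. ✓

144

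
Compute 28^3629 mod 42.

Compute successive squares:
3629 in binary is 111000101101, i.e. 3629 = 2048 + 1024 + 512 + 32 + 8 + 4 + 1.
28^1 ≡ 28 (mod 42)
28^2 ≡ 28^2 = 784 ≡ 28 (mod 42)
28^4 ≡ 28^2 = 784 ≡ 28 (mod 42)
28^8 ≡ 28^2 = 784 ≡ 28 (mod 42)
28^16 ≡ 28^2 = 784 ≡ 28 (mod 42)
28^32 ≡ 28^2 = 784 ≡ 28 (mod 42)
28^64 ≡ 28^2 = 784 ≡ 28 (mod 42)
28^128 ≡ 28^2 = 784 ≡ 28 (mod 42)
28^256 ≡ 28^2 = 784 ≡ 28 (mod 42)
28^512 ≡ 28^2 = 784 ≡ 28 (mod 42)
28^1024 ≡ 28^2 = 784 ≡ 28 (mod 42)
28^2048 ≡ 28^2 = 784 ≡ 28 (mod 42)
28^3629 = 28^2048 · 28^1024 · 28^512 · 28^32 · 28^8 · 28^4 · 28^1 ≡ 28 · 28 · 28 · 28 · 28 · 28 · 28 (mod 42).
Accumulate the product:
28 · 28 = 784 ≡ 28
28 · 28 = 784 ≡ 28
28 · 28 = 784 ≡ 28
28 · 28 = 784 ≡ 28
28 · 28 = 784 ≡ 28
28 · 28 = 784 ≡ 28

28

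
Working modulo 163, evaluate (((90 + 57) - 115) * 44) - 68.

90 + 57 = 147
147 - 115 = 32
32 * 44 = 1408 ≡ 104 (mod 163)
104 - 68 = 36

36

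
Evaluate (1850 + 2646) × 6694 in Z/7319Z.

496

1850 + 2646 = 4496
4496 × 6694 = 30096224 ≡ 496 (mod 7319)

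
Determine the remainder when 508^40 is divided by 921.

40 in binary is 101000, i.e. 40 = 32 + 8.
508^1 ≡ 508 (mod 921)
508^2 ≡ 508^2 = 258064 ≡ 184 (mod 921)
508^4 ≡ 184^2 = 33856 ≡ 700 (mod 921)
508^8 ≡ 700^2 = 490000 ≡ 28 (mod 921)
508^16 ≡ 28^2 = 784 (mod 921)
508^32 ≡ 784^2 = 614656 ≡ 349 (mod 921)
508^40 = 508^32 * 508^8 ≡ 349 * 28 (mod 921).
349 * 28 = 9772 ≡ 562 (mod 921).

562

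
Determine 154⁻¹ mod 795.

604

Run the extended Euclidean algorithm:
795 = 5·154 + 25
154 = 6·25 + 4
25 = 6·4 + 1
4 = 4·1 + 0
gcd(154, 795) = 1, so the inverse exists.
Bézout: 1 = 37·795 − 191·154.
So 154⁻¹ ≡ −191 ≡ 604 (mod 795).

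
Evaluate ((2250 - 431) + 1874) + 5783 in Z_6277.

2250 - 431 = 1819
1819 + 1874 = 3693
3693 + 5783 = 9476 ≡ 3199 (mod 6277)

3199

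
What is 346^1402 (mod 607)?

36

1402 in binary is 10101111010, i.e. 1402 = 1024 + 256 + 64 + 32 + 16 + 8 + 2.
346^1 ≡ 346 (mod 607)
346^2 ≡ 346^2 = 119716 ≡ 137 (mod 607)
346^4 ≡ 137^2 = 18769 ≡ 559 (mod 607)
346^8 ≡ 559^2 = 312481 ≡ 483 (mod 607)
346^16 ≡ 483^2 = 233289 ≡ 201 (mod 607)
346^32 ≡ 201^2 = 40401 ≡ 339 (mod 607)
346^64 ≡ 339^2 = 114921 ≡ 198 (mod 607)
346^128 ≡ 198^2 = 39204 ≡ 356 (mod 607)
346^256 ≡ 356^2 = 126736 ≡ 480 (mod 607)
346^512 ≡ 480^2 = 230400 ≡ 347 (mod 607)
346^1024 ≡ 347^2 = 120409 ≡ 223 (mod 607)
346^1402 = 346^1024 × 346^256 × 346^64 × 346^32 × 346^16 × 346^8 × 346^2 ≡ 223 × 480 × 198 × 339 × 201 × 483 × 137 (mod 607).
Accumulate the product:
223 × 480 = 107040 ≡ 208
208 × 198 = 41184 ≡ 515
515 × 339 = 174585 ≡ 376
376 × 201 = 75576 ≡ 308
308 × 483 = 148764 ≡ 49
49 × 137 = 6713 ≡ 36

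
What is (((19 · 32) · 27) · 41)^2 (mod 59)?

19 · 32 = 608 ≡ 18 (mod 59)
18 · 27 = 486 ≡ 14 (mod 59)
14 · 41 = 574 ≡ 43 (mod 59)
(43)^2 ≡ 20 (mod 59)

20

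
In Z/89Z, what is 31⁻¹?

23

Apply the Euclidean algorithm and back-substitute:
89 = 2·31 + 27
31 = 1·27 + 4
27 = 6·4 + 3
4 = 1·3 + 1
3 = 3·1 + 0
gcd(31, 89) = 1, so the inverse exists.
Back-substitute for 1:
1 = 1·4 − 1·3
  = −1·27 + 7·4
  = 7·31 − 8·27
  = −8·89 + 23·31
So 31⁻¹ ≡ 23 (mod 89).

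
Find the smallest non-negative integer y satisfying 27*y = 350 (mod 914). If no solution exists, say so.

gcd(27, 914) = 1, so a unique solution mod 914 exists.
27⁻¹ ≡ 237 (mod 914).
y ≡ 237*350 ≡ 690 (mod 914).

690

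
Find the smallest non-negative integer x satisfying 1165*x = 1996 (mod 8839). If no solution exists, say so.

6079

gcd(1165, 8839) = 1, so a unique solution mod 8839 exists.
1165⁻¹ ≡ 6836 (mod 8839).
x ≡ 6836*1996 ≡ 6079 (mod 8839).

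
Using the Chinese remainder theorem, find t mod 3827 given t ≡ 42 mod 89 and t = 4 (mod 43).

89⁻¹ mod 43: 89·29 ≡ 1 (mod 43), so 89⁻¹ ≡ 29.
t = 42 + 89·((4 − 42)·29 mod 43) = 42 + 89·16 = 1466.
Check: 1466 mod 89 = 42, 1466 mod 43 = 4. ✓

1466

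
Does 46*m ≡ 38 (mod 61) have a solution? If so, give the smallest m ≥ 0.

30

gcd(46, 61) = 1, so a unique solution mod 61 exists.
46⁻¹ ≡ 4 (mod 61).
m ≡ 4*38 ≡ 30 (mod 61).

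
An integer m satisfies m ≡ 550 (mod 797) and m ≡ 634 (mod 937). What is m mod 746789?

597503

797⁻¹ mod 937: 797×87 ≡ 1 (mod 937), so 797⁻¹ ≡ 87.
m = 550 + 797×((634 − 550)×87 mod 937) = 550 + 797×749 = 597503.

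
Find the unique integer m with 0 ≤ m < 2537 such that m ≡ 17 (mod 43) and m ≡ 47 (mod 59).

43⁻¹ mod 59: 43×11 ≡ 1 (mod 59), so 43⁻¹ ≡ 11.
m = 17 + 43×((47 − 17)×11 mod 59) = 17 + 43×35 = 1522.

1522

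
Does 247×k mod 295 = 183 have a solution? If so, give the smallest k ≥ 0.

199

gcd(247, 295) = 1, so a unique solution mod 295 exists.
247⁻¹ ≡ 43 (mod 295).
k ≡ 43×183 ≡ 199 (mod 295).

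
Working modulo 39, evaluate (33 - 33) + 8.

33 - 33 = 0
0 + 8 = 8

8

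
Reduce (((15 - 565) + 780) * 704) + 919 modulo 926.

789

15 - 565 = -550 ≡ 376 (mod 926)
376 + 780 = 1156 ≡ 230 (mod 926)
230 * 704 = 161920 ≡ 796 (mod 926)
796 + 919 = 1715 ≡ 789 (mod 926)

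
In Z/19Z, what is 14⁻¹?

Run the extended Euclidean algorithm:
19 = 1·14 + 5
14 = 2·5 + 4
5 = 1·4 + 1
4 = 4·1 + 0
gcd(14, 19) = 1, so the inverse exists.
Back-substitute for 1:
1 = 1·5 − 1·4
  = −1·14 + 3·5
  = 3·19 − 4·14
So 14⁻¹ ≡ −4 ≡ 15 (mod 19).

15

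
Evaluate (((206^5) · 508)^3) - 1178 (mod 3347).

(206)^5 ≡ 28 (mod 3347)
28 · 508 = 14224 ≡ 836 (mod 3347)
(836)^3 ≡ 1307 (mod 3347)
1307 - 1178 = 129

129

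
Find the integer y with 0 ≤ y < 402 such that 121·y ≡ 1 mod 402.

103

402 = 3·121 + 39
121 = 3·39 + 4
39 = 9·4 + 3
4 = 1·3 + 1
3 = 3·1 + 0
gcd(121, 402) = 1, so the inverse exists.
Back-substitute for 1:
1 = 1·4 − 1·3
  = −1·39 + 10·4
  = 10·121 − 31·39
  = −31·402 + 103·121
So 121⁻¹ ≡ 103 (mod 402).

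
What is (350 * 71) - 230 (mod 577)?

350 * 71 = 24850 ≡ 39 (mod 577)
39 - 230 = -191 ≡ 386 (mod 577)

386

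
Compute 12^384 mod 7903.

5433

By square-and-multiply:
12^1 ≡ 12 (mod 7903)
12^2 ≡ 12^2 = 144 (mod 7903)
12^4 ≡ 144^2 = 20736 ≡ 4930 (mod 7903)
12^8 ≡ 4930^2 = 24304900 ≡ 3175 (mod 7903)
12^16 ≡ 3175^2 = 10080625 ≡ 4300 (mod 7903)
12^32 ≡ 4300^2 = 18490000 ≡ 4883 (mod 7903)
12^64 ≡ 4883^2 = 23843689 ≡ 338 (mod 7903)
12^128 ≡ 338^2 = 114244 ≡ 3602 (mod 7903)
12^256 ≡ 3602^2 = 12974404 ≡ 5581 (mod 7903)
12^384 = 12^256 × 12^128 ≡ 5581 × 3602 (mod 7903).
5581 × 3602 = 20102762 ≡ 5433 (mod 7903).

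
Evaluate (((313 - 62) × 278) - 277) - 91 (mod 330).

110

313 - 62 = 251
251 × 278 = 69778 ≡ 148 (mod 330)
148 - 277 = -129 ≡ 201 (mod 330)
201 - 91 = 110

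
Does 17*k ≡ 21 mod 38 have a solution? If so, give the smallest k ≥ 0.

gcd(17, 38) = 1, so a unique solution mod 38 exists.
17⁻¹ ≡ 9 (mod 38).
k ≡ 9*21 ≡ 37 (mod 38).

37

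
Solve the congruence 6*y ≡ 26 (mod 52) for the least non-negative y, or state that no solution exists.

gcd(6, 52) = 2, and 2 | 26, so solutions exist.
Divide through by 2: 3*y = 13 (mod 26).
3⁻¹ ≡ 9 (mod 26).
y ≡ 9*13 ≡ 13 (mod 26).
The smallest non-negative solution is y = 13.

13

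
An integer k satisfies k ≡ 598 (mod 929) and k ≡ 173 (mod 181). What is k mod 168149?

19178

929⁻¹ mod 181: 929*83 ≡ 1 (mod 181), so 929⁻¹ ≡ 83.
k = 598 + 929*((173 − 598)*83 mod 181) = 598 + 929*20 = 19178.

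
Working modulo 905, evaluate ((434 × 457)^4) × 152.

622

434 × 457 = 198338 ≡ 143 (mod 905)
(143)^4 ≡ 16 (mod 905)
16 × 152 = 2432 ≡ 622 (mod 905)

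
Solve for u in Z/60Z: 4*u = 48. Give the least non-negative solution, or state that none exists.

12

gcd(4, 60) = 4, and 4 | 48, so solutions exist.
Divide through by 4: 1*u ≡ 12 (mod 15).
1⁻¹ ≡ 1 (mod 15).
u ≡ 1*12 ≡ 12 (mod 15).
The smallest non-negative solution is u = 12.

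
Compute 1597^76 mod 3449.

By square-and-multiply:
1597^1 ≡ 1597 (mod 3449)
1597^2 ≡ 1597^2 = 2550409 ≡ 1598 (mod 3449)
1597^4 ≡ 1598^2 = 2553604 ≡ 1344 (mod 3449)
1597^8 ≡ 1344^2 = 1806336 ≡ 2509 (mod 3449)
1597^16 ≡ 2509^2 = 6295081 ≡ 656 (mod 3449)
1597^32 ≡ 656^2 = 430336 ≡ 2660 (mod 3449)
1597^64 ≡ 2660^2 = 7075600 ≡ 1701 (mod 3449)
1597^76 = 1597^64 * 1597^8 * 1597^4 ≡ 1701 * 2509 * 1344 (mod 3449).
Accumulate the product:
1701 * 2509 = 4267809 ≡ 1396
1396 * 1344 = 1876224 ≡ 3417

3417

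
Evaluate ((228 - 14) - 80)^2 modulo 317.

228 - 14 = 214
214 - 80 = 134
(134)^2 ≡ 204 (mod 317)

204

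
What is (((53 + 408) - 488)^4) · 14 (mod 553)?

53 + 408 = 461
461 - 488 = -27 ≡ 526 (mod 553)
(526)^4 ≡ 8 (mod 553)
8 · 14 = 112

112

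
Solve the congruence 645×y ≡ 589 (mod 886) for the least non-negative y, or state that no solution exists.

799

gcd(645, 886) = 1, so a unique solution mod 886 exists.
645⁻¹ ≡ 761 (mod 886).
y ≡ 761×589 ≡ 799 (mod 886).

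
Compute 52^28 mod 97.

64

52^1 ≡ 52 (mod 97)
52^2 ≡ 52^2 = 2704 ≡ 85 (mod 97)
52^4 ≡ 85^2 = 7225 ≡ 47 (mod 97)
52^8 ≡ 47^2 = 2209 ≡ 75 (mod 97)
52^16 ≡ 75^2 = 5625 ≡ 96 (mod 97)
52^28 = 52^16 × 52^8 × 52^4 ≡ 96 × 75 × 47 (mod 97).
Accumulate the product:
96 × 75 = 7200 ≡ 22
22 × 47 = 1034 ≡ 64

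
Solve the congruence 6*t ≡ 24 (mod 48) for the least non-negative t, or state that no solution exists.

4

gcd(6, 48) = 6, and 6 | 24, so solutions exist.
Divide through by 6: 1*t ≡ 4 mod 8.
1⁻¹ ≡ 1 (mod 8).
t ≡ 1*4 ≡ 4 (mod 8).
The smallest non-negative solution is t = 4.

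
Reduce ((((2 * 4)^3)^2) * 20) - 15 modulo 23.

15

2 * 4 = 8
(8)^3 ≡ 6 (mod 23)
(6)^2 ≡ 13 (mod 23)
13 * 20 = 260 ≡ 7 (mod 23)
7 - 15 = -8 ≡ 15 (mod 23)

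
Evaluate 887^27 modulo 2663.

526

Using repeated squaring:
887^1 ≡ 887 (mod 2663)
887^2 ≡ 887^2 = 786769 ≡ 1184 (mod 2663)
887^4 ≡ 1184^2 = 1401856 ≡ 1118 (mod 2663)
887^8 ≡ 1118^2 = 1249924 ≡ 977 (mod 2663)
887^16 ≡ 977^2 = 954529 ≡ 1175 (mod 2663)
887^27 = 887^16 * 887^8 * 887^2 * 887^1 ≡ 1175 * 977 * 1184 * 887 (mod 2663).
Accumulate the product:
1175 * 977 = 1147975 ≡ 222
222 * 1184 = 262848 ≡ 1874
1874 * 887 = 1662238 ≡ 526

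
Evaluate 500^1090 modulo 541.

Using repeated squaring:
1090 in binary is 10001000010, i.e. 1090 = 1024 + 64 + 2.
500^1 ≡ 500 (mod 541)
500^2 ≡ 500^2 = 250000 ≡ 58 (mod 541)
500^4 ≡ 58^2 = 3364 ≡ 118 (mod 541)
500^8 ≡ 118^2 = 13924 ≡ 399 (mod 541)
500^16 ≡ 399^2 = 159201 ≡ 147 (mod 541)
500^32 ≡ 147^2 = 21609 ≡ 510 (mod 541)
500^64 ≡ 510^2 = 260100 ≡ 420 (mod 541)
500^128 ≡ 420^2 = 176400 ≡ 34 (mod 541)
500^256 ≡ 34^2 = 1156 ≡ 74 (mod 541)
500^512 ≡ 74^2 = 5476 ≡ 66 (mod 541)
500^1024 ≡ 66^2 = 4356 ≡ 28 (mod 541)
500^1090 = 500^1024 × 500^64 × 500^2 ≡ 28 × 420 × 58 (mod 541).
Accumulate the product:
28 × 420 = 11760 ≡ 399
399 × 58 = 23142 ≡ 420

420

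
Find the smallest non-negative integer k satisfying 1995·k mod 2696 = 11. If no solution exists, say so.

gcd(1995, 2696) = 1, so a unique solution mod 2696 exists.
1995⁻¹ ≡ 1323 (mod 2696).
k ≡ 1323·11 ≡ 1073 (mod 2696).

1073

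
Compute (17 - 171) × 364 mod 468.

104

17 - 171 = -154 ≡ 314 (mod 468)
314 × 364 = 114296 ≡ 104 (mod 468)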